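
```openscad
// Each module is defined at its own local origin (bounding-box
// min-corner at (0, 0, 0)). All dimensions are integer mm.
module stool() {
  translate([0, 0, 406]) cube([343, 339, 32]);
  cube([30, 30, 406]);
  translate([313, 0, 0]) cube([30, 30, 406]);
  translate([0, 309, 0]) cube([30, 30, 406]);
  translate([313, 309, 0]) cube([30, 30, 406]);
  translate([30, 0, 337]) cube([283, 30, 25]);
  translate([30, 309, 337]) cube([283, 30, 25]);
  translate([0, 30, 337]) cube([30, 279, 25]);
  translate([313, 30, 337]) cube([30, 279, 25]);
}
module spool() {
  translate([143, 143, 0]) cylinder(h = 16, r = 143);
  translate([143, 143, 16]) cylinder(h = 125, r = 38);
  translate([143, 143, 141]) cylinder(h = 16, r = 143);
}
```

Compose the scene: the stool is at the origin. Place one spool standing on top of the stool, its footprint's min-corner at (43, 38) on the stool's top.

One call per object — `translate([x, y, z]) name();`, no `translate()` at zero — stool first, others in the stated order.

stool();
translate([43, 38, 438]) spool();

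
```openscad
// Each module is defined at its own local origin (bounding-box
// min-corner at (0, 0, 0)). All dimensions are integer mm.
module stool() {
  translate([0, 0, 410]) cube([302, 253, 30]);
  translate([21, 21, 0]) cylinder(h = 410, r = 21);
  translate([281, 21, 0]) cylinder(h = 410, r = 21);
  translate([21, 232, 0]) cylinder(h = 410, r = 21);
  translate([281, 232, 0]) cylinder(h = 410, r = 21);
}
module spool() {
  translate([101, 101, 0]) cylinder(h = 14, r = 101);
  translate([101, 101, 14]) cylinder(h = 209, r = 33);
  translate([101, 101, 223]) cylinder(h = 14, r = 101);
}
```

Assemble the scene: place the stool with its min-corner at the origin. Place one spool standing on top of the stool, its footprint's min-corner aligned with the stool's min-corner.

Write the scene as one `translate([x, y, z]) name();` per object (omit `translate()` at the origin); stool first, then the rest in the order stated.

stool();
translate([0, 0, 440]) spool();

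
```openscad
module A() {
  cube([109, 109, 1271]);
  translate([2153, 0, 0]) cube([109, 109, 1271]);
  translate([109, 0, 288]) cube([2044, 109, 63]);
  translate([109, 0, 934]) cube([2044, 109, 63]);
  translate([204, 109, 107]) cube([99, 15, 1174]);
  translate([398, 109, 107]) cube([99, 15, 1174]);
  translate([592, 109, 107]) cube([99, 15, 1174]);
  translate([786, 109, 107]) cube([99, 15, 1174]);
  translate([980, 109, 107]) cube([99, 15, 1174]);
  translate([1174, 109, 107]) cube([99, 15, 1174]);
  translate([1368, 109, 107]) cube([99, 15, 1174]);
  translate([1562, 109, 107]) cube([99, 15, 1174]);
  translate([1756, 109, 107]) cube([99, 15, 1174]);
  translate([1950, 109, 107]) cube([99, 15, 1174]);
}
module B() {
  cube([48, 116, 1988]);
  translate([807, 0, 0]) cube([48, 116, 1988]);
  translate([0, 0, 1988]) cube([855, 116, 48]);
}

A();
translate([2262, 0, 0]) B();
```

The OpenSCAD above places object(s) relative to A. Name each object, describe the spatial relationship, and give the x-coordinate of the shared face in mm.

The fence section's +x face and the door frame's −x face are both at x = 2262 mm.

A is a fence section. B is a door frame. The door frame is against the fence section's +x side, with their −y faces flush. The x-coordinate of the shared face is 2262 mm.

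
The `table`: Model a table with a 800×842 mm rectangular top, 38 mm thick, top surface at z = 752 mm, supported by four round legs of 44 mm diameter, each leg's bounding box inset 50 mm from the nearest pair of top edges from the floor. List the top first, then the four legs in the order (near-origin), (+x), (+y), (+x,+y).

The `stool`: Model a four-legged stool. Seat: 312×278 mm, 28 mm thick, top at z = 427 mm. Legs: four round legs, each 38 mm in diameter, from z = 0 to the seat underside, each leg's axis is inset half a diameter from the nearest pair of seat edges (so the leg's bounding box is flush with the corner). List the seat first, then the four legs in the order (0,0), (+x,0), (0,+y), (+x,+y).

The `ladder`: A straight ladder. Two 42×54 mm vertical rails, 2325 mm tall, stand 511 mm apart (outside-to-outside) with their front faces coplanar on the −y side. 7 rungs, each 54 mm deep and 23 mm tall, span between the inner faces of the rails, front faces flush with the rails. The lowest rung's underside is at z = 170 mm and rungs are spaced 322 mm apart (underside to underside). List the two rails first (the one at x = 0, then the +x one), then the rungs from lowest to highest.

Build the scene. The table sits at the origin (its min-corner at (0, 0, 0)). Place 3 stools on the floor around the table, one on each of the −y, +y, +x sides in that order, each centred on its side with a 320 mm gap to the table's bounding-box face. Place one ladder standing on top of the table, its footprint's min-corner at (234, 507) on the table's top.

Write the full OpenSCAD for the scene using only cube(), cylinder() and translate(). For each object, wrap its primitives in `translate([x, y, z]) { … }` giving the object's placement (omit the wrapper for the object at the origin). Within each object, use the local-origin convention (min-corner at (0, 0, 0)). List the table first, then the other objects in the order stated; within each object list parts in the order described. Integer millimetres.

translate([0, 0, 714]) cube([800, 842, 38]);
translate([72, 72, 0]) cylinder(h = 714, r = 22);
translate([728, 72, 0]) cylinder(h = 714, r = 22);
translate([72, 770, 0]) cylinder(h = 714, r = 22);
translate([728, 770, 0]) cylinder(h = 714, r = 22);
translate([244, -598, 0]) {
  translate([0, 0, 399]) cube([312, 278, 28]);
  translate([19, 19, 0]) cylinder(h = 399, r = 19);
  translate([293, 19, 0]) cylinder(h = 399, r = 19);
  translate([19, 259, 0]) cylinder(h = 399, r = 19);
  translate([293, 259, 0]) cylinder(h = 399, r = 19);
}
translate([244, 1162, 0]) {
  translate([0, 0, 399]) cube([312, 278, 28]);
  translate([19, 19, 0]) cylinder(h = 399, r = 19);
  translate([293, 19, 0]) cylinder(h = 399, r = 19);
  translate([19, 259, 0]) cylinder(h = 399, r = 19);
  translate([293, 259, 0]) cylinder(h = 399, r = 19);
}
translate([1120, 282, 0]) {
  translate([0, 0, 399]) cube([312, 278, 28]);
  translate([19, 19, 0]) cylinder(h = 399, r = 19);
  translate([293, 19, 0]) cylinder(h = 399, r = 19);
  translate([19, 259, 0]) cylinder(h = 399, r = 19);
  translate([293, 259, 0]) cylinder(h = 399, r = 19);
}
translate([234, 507, 752]) {
  cube([42, 54, 2325]);
  translate([469, 0, 0]) cube([42, 54, 2325]);
  translate([42, 0, 170]) cube([427, 54, 23]);
  translate([42, 0, 492]) cube([427, 54, 23]);
  translate([42, 0, 814]) cube([427, 54, 23]);
  translate([42, 0, 1136]) cube([427, 54, 23]);
  translate([42, 0, 1458]) cube([427, 54, 23]);
  translate([42, 0, 1780]) cube([427, 54, 23]);
  translate([42, 0, 2102]) cube([427, 54, 23]);
}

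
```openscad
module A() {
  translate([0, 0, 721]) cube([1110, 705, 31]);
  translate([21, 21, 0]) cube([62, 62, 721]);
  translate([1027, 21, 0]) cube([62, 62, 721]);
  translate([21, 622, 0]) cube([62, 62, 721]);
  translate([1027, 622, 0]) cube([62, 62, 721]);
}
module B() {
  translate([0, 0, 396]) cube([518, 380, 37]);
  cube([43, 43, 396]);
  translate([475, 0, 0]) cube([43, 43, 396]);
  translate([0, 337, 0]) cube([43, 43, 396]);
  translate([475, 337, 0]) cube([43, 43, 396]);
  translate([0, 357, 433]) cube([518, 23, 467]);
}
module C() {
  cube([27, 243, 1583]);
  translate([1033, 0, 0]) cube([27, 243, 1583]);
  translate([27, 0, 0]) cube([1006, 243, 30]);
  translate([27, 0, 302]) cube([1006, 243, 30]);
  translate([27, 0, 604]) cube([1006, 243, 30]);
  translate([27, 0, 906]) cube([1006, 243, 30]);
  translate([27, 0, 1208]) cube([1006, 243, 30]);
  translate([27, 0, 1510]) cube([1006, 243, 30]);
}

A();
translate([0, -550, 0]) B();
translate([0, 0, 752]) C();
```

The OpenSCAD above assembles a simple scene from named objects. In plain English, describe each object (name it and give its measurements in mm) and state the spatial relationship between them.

A is a table with a 1110×705 mm rectangular top, 31 mm thick, top surface at z = 752 mm, supported by four 62×62 mm square legs, each inset 21 mm from the nearest pair of top edges, running from the floor.

B is a chair. The seat is a 518×380×37 mm slab with its top at z = 433 mm, on four 43×43 mm corner legs (flush with the seat edges, standing on z = 0). A flat backrest 23 mm thick, 467 mm tall, spans the full seat width and rises from the seat top along its +y edge, rear face flush with the rear of the seat.

C is an open bookshelf. Two side panels, each 27 mm thick, 243 mm deep and 1583 mm tall, stand 1060 mm apart (outside-to-outside). Between them sit 6 shelves, each 30 mm thick and 243 mm deep, spanning the full gap between the sides. The bottom shelf rests on the floor (its underside at z = 0) and the clear gap between one shelf's top and the next shelf's underside is 272 mm.

The chair is on the floor beside the table on its −y side. The bookshelf is on top of the table.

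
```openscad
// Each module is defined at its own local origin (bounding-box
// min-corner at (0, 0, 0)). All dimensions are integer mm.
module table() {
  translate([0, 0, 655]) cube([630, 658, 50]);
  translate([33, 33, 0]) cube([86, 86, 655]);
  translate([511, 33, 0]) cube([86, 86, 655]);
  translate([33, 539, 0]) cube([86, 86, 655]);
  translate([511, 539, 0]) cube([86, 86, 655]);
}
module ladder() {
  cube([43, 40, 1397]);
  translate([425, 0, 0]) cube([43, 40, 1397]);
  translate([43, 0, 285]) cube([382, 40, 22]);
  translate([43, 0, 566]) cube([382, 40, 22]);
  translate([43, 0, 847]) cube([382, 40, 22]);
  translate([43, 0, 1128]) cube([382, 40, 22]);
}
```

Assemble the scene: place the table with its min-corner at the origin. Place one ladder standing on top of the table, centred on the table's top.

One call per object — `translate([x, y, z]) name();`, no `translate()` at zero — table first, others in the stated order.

table();
translate([81, 309, 705]) ladder();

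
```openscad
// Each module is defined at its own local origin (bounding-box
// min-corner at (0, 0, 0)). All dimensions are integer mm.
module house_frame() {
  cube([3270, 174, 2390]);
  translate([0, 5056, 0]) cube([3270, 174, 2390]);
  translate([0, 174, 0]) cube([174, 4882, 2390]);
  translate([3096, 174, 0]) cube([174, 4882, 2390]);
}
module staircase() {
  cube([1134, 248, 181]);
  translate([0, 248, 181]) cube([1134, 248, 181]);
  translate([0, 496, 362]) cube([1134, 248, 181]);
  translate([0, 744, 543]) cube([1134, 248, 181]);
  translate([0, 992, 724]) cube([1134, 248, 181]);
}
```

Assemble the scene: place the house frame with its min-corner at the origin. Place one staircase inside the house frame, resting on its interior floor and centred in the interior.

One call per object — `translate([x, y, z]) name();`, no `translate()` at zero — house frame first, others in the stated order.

house_frame();
translate([1068, 1995, 0]) staircase();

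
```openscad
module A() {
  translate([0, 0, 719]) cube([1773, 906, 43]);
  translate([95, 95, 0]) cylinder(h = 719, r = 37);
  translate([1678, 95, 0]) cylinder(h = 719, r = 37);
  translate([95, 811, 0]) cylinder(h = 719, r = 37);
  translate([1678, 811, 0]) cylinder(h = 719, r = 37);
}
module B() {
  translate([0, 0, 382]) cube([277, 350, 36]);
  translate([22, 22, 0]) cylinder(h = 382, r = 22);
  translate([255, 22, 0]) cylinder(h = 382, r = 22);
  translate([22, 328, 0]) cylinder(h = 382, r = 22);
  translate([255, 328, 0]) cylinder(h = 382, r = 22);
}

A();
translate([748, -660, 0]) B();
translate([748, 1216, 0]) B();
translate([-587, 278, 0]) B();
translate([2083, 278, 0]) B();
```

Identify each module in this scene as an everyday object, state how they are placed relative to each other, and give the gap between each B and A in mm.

A is a table. B is a stool. Four stools sit around the table at the −y, +y, −x, +x sides. The gap between each stool and the table is 310 mm.

Each stool's nearest face is 310 mm from the table's bounding box.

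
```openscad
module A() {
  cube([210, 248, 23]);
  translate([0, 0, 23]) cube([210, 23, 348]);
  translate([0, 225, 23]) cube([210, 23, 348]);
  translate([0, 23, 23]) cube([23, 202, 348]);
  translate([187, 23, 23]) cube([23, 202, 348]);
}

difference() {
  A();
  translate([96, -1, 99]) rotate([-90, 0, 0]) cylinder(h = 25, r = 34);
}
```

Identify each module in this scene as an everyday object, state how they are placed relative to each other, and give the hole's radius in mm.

A is an open box. The open box has a circular hole through its front wall. The hole's radius is 34 mm.

The subtracted cylinder has r = 34 mm.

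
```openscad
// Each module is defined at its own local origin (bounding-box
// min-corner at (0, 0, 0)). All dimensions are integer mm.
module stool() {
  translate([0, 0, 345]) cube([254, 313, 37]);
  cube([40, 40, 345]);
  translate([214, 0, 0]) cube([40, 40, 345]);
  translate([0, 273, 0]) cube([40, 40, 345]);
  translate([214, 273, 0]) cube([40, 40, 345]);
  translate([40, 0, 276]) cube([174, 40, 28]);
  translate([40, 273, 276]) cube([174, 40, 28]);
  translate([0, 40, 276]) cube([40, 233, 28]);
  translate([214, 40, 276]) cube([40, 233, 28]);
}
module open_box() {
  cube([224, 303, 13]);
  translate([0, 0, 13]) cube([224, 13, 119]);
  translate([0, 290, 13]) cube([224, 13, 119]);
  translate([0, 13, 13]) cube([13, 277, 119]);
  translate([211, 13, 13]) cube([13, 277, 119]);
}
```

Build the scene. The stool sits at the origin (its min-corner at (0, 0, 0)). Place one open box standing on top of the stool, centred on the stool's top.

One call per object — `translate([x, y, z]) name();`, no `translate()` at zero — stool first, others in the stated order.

stool();
translate([15, 5, 382]) open_box();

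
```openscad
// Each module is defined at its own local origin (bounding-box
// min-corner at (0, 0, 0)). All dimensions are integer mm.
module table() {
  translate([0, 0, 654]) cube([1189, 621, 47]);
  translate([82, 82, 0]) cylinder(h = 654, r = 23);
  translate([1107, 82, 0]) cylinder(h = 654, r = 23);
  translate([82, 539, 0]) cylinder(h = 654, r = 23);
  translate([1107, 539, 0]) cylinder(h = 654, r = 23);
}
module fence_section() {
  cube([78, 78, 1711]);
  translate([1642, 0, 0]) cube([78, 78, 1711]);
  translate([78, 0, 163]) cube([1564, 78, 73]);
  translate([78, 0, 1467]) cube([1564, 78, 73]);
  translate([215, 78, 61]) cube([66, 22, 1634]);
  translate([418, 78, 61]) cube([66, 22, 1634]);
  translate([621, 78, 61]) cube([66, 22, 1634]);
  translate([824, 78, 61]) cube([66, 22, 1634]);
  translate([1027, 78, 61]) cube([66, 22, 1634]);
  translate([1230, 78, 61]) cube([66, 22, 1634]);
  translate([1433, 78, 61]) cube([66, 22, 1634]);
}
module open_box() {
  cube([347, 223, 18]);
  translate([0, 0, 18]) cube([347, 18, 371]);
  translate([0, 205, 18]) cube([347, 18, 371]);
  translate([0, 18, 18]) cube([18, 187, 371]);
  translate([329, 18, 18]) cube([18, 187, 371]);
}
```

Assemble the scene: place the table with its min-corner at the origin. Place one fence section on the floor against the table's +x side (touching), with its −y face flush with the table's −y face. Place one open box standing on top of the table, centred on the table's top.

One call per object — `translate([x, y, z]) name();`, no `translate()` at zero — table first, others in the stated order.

table();
translate([1189, 0, 0]) fence_section();
translate([421, 199, 701]) open_box();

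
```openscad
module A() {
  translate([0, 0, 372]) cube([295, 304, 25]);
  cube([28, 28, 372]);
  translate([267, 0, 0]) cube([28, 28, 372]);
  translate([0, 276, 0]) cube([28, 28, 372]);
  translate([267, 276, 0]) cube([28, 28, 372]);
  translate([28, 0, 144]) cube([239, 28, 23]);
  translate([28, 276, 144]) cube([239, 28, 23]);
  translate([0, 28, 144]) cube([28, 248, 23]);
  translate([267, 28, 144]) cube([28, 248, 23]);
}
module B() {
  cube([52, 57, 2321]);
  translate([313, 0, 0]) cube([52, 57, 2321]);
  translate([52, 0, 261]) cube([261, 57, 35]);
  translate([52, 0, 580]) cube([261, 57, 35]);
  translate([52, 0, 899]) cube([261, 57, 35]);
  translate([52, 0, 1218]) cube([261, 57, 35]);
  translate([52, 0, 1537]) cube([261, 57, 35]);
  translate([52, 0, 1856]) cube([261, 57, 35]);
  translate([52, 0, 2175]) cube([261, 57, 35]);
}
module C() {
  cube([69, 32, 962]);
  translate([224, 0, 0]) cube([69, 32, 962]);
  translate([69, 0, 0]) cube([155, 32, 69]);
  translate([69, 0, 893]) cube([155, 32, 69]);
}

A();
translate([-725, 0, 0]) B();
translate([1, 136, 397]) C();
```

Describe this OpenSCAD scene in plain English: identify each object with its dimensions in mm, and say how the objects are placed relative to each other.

A is a simple wooden stool: a rectangular seat 295 mm (x) by 304 mm (y), 25 mm thick, top face at z = 397 mm, on four square legs, each 28×28 mm in cross-section. The legs rest on z = 0, each flush with a corner of the seat. Four stretchers, 28 mm wide and 23 mm tall, connect adjacent legs with their undersides at z = 144 mm, each running between the inner faces of the legs it joins and aligned with the legs' outer faces on the other axis.

B is a wooden ladder with two side rails of 52×57 mm section and 2321 mm height, set 365 mm apart overall. Between them run 7 rectangular rungs (57 mm deep, 35 mm thick), front faces flush with the rails' −y face. The bottom of the first rung is 261 mm above the floor and each subsequent rung is 319 mm higher than the one below.

C is a rectangular picture frame lying in the x–z plane (depth along y). The opening is 155 mm wide (x) by 824 mm tall (z), surrounded by a border 69 mm wide on all four sides. The frame is 32 mm deep and is made of two full-height vertical stiles with two horizontal rails fitted between them.

The ladder is on the floor beside the stool on its −x side. The picture frame is on top of the stool, centred.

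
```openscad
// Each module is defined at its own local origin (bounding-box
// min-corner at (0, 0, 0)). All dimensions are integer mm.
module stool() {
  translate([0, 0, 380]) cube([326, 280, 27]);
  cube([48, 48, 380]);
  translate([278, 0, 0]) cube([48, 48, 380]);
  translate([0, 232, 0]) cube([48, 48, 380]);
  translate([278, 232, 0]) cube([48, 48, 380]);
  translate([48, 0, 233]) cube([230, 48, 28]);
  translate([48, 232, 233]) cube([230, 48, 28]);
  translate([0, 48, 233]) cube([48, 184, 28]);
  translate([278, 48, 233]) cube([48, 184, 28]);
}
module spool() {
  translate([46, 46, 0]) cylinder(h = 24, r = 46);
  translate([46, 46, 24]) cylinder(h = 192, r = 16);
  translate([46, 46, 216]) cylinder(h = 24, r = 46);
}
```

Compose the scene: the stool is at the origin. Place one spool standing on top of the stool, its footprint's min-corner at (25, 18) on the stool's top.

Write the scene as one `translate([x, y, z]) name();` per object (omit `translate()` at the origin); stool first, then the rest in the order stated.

stool();
translate([25, 18, 407]) spool();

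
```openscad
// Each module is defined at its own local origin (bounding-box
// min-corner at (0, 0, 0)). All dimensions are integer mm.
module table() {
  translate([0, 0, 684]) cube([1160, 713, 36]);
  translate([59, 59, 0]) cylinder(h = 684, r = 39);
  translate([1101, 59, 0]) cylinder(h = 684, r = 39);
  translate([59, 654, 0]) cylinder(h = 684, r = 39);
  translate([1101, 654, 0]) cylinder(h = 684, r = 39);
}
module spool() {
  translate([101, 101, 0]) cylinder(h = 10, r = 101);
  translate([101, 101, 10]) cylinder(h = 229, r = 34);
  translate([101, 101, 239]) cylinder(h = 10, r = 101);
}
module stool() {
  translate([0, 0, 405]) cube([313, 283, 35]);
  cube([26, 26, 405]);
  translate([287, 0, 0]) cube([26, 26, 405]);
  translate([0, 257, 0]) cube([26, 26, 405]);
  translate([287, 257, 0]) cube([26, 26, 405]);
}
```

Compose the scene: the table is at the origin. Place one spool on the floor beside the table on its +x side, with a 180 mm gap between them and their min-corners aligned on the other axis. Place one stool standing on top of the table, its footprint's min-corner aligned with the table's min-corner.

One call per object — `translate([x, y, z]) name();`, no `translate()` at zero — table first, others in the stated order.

table();
translate([1340, 0, 0]) spool();
translate([0, 0, 720]) stool();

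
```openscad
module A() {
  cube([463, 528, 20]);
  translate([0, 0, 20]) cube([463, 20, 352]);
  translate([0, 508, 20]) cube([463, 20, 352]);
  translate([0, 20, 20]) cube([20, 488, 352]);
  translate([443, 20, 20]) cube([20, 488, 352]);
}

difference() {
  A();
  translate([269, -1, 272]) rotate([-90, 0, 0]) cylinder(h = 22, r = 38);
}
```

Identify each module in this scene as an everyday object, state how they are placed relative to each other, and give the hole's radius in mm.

The subtracted cylinder has r = 38 mm.

A is an open box. The open box has a circular hole through its front wall. The hole's radius is 38 mm.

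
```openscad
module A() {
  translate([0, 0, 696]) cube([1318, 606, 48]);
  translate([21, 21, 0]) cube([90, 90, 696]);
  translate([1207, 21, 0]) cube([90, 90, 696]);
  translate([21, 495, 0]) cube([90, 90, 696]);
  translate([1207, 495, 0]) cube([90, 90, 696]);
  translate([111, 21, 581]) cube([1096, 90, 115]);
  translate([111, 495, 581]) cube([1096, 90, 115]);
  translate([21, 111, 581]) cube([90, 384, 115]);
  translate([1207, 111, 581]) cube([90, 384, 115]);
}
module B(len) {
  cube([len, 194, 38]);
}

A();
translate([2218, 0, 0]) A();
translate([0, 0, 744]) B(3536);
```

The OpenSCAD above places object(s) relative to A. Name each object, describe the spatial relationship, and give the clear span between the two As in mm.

Second table starts at x = 2218; first ends at x = 1318; clear span = 2218 − 1318 = 900 mm.

A is a table. B is a beam. A beam spans the tops of two tables. The clear span between the two tables is 900 mm.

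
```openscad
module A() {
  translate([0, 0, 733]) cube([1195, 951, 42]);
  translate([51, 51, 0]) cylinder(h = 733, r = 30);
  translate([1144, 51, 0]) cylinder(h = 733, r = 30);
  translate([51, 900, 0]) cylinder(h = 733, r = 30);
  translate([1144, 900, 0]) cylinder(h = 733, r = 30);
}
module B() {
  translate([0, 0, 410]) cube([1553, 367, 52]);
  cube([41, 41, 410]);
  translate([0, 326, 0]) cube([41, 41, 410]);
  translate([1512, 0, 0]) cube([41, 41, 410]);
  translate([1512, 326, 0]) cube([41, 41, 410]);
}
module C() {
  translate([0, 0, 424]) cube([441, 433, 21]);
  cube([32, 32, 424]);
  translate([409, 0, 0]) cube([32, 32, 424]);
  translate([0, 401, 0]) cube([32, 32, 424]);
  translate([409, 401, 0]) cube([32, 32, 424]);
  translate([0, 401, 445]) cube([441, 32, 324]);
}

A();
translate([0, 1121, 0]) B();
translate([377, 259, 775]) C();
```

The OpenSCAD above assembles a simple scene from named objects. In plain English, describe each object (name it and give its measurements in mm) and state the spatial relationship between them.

A is a table with a 1195×951 mm rectangular top, 42 mm thick, top surface at z = 775 mm, supported by four round legs of 60 mm diameter, each leg's bounding box inset 21 mm from the nearest pair of top edges, running from the floor.

B is a long wooden bench with a 1553 mm (x) × 367 mm (y) seat, 52 mm thick, its top surface 462 mm above the floor. Four 41 mm square legs at the seat corners, flush with the edges, run from z = 0 to the seat underside.

C is a chair. The seat is a 441×433×21 mm slab with its top at z = 445 mm, on four 32×32 mm corner legs (flush with the seat edges, standing on z = 0). A flat backrest 32 mm thick, 324 mm tall, spans the full seat width and rises from the seat top along its +y edge, rear face flush with the rear of the seat.

The bench is on the floor beside the table on its +y side. The chair is on top of the table, centred.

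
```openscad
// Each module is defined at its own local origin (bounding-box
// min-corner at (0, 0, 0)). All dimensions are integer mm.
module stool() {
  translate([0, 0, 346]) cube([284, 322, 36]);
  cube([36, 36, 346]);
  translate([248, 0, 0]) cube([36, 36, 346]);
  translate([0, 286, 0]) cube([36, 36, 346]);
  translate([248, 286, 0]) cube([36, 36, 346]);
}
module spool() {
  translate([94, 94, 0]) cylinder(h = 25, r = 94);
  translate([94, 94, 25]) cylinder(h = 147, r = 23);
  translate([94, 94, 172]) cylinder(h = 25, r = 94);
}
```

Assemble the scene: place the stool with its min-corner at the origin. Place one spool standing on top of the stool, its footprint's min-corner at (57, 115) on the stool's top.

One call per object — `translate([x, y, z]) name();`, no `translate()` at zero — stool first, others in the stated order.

stool();
translate([57, 115, 382]) spool();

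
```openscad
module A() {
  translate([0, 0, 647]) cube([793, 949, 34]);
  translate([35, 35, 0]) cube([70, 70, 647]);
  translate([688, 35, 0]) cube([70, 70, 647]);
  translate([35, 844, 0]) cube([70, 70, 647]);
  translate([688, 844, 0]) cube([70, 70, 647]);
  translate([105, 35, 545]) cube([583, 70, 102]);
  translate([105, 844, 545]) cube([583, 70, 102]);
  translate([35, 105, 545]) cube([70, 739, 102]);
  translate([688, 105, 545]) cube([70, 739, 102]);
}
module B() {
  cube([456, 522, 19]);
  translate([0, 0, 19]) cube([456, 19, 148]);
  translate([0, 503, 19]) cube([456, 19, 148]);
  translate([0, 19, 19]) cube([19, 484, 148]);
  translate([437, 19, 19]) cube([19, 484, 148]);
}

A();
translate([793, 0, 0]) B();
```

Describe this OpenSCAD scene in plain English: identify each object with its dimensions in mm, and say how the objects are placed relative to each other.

A is a table: top 793 mm (x) × 949 mm (y), 34 mm thick, upper face at z = 681 mm, on four 70×70 mm square legs, each inset 35 mm from the nearest pair of top edges, running from z = 0 to the bottom of the top. Four apron rails, 70 mm thick and 102 mm tall, run between adjacent legs with their top edges flush with the underside of the top and their outer faces flush with the legs' outer faces.

B is an open storage box with external size 456×522×167 mm and wall thickness 19 mm (the base is also 19 mm thick). The base covers the whole footprint; the four walls stand on the base, with the y-facing walls full-width and the x-facing walls fitting between their inner faces.

The open box is against the table's +x side, with their −y faces flush.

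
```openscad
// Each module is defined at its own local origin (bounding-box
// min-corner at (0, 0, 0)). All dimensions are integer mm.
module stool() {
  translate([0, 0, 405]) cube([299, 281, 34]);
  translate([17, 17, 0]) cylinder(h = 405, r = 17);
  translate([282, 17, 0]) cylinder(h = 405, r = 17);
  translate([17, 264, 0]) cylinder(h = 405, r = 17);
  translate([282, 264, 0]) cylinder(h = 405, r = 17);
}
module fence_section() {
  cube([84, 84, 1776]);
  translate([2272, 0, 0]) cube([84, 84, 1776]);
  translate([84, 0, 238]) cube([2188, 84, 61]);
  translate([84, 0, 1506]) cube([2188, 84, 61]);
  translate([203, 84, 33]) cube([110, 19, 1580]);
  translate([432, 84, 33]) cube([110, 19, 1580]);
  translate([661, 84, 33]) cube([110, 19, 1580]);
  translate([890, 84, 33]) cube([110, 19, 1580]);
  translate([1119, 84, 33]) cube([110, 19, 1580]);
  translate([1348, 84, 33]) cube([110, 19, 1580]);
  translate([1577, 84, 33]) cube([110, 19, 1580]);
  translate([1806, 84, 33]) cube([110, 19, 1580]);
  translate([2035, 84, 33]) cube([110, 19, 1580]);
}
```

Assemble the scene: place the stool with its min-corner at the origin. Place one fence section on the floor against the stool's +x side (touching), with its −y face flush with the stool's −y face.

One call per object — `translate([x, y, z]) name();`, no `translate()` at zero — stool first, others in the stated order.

stool();
translate([299, 0, 0]) fence_section();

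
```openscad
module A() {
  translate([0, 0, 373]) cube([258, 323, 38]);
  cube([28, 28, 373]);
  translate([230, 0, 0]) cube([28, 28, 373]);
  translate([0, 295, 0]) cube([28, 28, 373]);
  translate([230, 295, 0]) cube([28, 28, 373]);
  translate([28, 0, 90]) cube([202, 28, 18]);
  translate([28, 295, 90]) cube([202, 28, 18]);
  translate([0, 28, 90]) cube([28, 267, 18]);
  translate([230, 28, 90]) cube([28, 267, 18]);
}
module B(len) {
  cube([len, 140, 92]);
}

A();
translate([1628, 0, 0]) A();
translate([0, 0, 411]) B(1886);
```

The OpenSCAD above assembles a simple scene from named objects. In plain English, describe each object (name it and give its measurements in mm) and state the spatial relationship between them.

A is a four-legged stool. The seat is a 258×323×38 mm slab whose top surface is at z = 411 mm; four square legs, each 28×28 mm in cross-section, run from the floor (z = 0) to the underside of the seat, each flush with a corner of the seat. Four stretchers, 28 mm wide and 18 mm tall, connect adjacent legs with their undersides at z = 90 mm, each running between the inner faces of the legs it joins and aligned with the legs' outer faces on the other axis.

B is a rectangular beam 1886 mm long (x), 140 mm deep (y), 92 mm thick (z).

The beam spans the tops of two stools placed 1370 mm apart, resting at z = 411 mm.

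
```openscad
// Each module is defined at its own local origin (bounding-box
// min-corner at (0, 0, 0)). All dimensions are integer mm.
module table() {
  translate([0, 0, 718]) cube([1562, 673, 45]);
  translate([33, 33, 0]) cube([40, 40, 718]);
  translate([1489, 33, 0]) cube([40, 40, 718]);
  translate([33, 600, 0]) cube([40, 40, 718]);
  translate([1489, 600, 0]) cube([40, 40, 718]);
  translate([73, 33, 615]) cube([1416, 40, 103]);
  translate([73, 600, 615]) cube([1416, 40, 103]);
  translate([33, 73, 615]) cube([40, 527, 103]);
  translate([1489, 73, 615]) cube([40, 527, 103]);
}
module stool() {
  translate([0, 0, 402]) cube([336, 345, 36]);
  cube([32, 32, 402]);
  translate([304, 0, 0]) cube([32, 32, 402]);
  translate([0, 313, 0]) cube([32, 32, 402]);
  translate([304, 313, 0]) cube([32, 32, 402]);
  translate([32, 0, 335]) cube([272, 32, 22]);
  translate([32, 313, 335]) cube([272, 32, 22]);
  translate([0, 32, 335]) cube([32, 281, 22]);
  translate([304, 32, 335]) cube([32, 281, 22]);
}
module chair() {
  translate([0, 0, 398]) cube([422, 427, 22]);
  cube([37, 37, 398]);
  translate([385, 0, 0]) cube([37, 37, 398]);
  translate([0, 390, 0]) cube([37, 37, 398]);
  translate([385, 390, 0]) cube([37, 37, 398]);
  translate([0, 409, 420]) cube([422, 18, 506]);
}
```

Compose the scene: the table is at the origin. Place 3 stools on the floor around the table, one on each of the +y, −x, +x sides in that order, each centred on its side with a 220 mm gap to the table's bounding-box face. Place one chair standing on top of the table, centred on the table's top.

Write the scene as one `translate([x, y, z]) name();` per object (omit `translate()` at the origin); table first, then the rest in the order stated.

table();
translate([613, 893, 0]) stool();
translate([-556, 164, 0]) stool();
translate([1782, 164, 0]) stool();
translate([570, 123, 763]) chair();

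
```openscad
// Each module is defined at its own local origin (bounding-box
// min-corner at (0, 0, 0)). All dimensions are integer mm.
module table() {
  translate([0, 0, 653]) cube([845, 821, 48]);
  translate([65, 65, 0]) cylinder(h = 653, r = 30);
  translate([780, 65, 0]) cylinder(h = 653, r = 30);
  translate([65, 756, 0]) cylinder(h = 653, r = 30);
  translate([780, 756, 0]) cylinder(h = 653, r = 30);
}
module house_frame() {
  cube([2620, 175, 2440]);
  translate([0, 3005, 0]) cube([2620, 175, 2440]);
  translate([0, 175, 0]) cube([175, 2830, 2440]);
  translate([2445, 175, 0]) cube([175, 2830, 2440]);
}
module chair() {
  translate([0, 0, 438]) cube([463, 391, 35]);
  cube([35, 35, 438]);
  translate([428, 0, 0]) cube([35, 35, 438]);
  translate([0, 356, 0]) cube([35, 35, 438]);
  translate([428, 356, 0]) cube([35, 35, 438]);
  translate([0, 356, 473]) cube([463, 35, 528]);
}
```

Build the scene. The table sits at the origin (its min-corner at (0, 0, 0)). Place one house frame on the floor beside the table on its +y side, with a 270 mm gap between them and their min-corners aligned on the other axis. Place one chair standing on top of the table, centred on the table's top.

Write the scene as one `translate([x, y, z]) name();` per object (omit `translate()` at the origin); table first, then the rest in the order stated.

table();
translate([0, 1091, 0]) house_frame();
translate([191, 215, 701]) chair();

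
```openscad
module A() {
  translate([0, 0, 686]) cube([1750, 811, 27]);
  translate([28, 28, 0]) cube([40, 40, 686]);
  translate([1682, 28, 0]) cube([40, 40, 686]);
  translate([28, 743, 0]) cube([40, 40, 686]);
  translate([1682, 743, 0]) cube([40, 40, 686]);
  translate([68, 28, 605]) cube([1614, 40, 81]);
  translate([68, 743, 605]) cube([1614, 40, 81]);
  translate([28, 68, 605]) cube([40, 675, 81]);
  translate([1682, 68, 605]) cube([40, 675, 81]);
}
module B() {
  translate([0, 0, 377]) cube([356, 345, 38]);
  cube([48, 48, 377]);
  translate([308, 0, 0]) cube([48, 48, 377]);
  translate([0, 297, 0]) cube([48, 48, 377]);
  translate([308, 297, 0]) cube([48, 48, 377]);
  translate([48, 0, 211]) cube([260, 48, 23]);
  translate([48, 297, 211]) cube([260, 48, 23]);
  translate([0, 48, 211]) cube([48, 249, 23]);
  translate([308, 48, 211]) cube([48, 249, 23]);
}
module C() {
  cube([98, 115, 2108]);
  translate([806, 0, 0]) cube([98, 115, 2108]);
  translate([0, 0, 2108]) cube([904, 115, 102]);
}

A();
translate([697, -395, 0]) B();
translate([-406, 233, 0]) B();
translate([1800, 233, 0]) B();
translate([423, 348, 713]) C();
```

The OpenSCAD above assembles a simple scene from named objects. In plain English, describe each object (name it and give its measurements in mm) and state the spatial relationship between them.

A is a rectangular dining table. The top is 1750×811×27 mm with its upper surface at z = 713 mm. It stands on four 40×40 mm square legs, each inset 28 mm from the nearest pair of top edges, running from the floor to the underside of the top. Four apron rails, 40 mm thick and 81 mm tall, run between adjacent legs with their top edges flush with the underside of the top and their outer faces flush with the legs' outer faces.

B is a four-legged stool. The seat is a 356×345×38 mm slab whose top surface is at z = 415 mm; four square legs, each 48×48 mm in cross-section, run from the floor (z = 0) to the underside of the seat, each flush with a corner of the seat. Four stretchers, 48 mm wide and 23 mm tall, connect adjacent legs with their undersides at z = 211 mm, each running between the inner faces of the legs it joins and aligned with the legs' outer faces on the other axis.

C is a rectangular door frame: two vertical jambs of 98×115 mm section, 2108 mm tall, with a clear opening 708 mm wide between their inner faces. A header 102 mm tall and 115 mm deep lies on top of the jambs and spans the full outside width.

Three stools sit around the table at the −y, −x, +x sides. The door frame is on top of the table, centred.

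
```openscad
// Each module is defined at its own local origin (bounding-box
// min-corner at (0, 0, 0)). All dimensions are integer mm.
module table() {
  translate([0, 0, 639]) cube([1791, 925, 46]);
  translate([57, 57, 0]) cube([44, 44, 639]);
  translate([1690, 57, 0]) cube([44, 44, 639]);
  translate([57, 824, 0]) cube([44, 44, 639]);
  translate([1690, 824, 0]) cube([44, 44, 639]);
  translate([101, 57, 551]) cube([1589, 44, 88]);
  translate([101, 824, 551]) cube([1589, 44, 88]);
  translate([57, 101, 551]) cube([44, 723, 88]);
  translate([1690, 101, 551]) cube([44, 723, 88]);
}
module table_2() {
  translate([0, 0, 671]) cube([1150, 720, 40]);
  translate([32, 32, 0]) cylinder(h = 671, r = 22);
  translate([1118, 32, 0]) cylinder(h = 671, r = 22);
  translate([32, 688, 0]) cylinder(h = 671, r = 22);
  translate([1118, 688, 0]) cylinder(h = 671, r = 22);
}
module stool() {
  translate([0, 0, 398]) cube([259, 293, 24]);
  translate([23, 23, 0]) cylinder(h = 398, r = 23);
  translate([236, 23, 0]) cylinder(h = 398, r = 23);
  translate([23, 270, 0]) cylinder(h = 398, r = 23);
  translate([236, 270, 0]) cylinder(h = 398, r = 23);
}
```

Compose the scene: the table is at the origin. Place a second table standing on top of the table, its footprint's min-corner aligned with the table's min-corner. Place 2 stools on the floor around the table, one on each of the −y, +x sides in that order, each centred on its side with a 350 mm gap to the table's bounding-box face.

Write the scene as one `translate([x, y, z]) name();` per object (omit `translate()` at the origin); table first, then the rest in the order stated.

table();
translate([0, 0, 685]) table_2();
translate([766, -643, 0]) stool();
translate([2141, 316, 0]) stool();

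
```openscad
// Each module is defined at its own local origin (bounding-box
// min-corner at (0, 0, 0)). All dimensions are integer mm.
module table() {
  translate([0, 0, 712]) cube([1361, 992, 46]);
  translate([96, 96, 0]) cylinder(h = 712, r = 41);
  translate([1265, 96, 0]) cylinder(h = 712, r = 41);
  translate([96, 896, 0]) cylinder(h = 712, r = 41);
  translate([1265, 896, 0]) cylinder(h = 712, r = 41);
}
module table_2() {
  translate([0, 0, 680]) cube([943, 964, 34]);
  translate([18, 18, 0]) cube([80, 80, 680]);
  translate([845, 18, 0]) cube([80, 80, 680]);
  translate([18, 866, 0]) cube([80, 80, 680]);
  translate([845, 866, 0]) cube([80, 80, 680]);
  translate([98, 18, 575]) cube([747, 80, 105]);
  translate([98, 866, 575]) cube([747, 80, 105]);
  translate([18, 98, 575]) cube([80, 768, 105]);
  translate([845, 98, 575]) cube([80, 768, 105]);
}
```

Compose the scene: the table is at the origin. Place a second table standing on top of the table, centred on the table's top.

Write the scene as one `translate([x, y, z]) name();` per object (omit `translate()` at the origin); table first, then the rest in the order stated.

table();
translate([209, 14, 758]) table_2();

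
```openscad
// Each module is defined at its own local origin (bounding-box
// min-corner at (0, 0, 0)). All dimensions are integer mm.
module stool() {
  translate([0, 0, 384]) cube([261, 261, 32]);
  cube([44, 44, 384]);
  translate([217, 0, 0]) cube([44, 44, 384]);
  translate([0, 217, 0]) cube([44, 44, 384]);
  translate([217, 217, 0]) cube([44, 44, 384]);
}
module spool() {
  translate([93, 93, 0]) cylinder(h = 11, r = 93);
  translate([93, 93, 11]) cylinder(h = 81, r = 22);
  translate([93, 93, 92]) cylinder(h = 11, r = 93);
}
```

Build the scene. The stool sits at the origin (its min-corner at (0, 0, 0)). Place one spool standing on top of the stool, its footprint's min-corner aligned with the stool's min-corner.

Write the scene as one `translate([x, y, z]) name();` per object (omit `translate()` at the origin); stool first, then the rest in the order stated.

stool();
translate([0, 0, 416]) spool();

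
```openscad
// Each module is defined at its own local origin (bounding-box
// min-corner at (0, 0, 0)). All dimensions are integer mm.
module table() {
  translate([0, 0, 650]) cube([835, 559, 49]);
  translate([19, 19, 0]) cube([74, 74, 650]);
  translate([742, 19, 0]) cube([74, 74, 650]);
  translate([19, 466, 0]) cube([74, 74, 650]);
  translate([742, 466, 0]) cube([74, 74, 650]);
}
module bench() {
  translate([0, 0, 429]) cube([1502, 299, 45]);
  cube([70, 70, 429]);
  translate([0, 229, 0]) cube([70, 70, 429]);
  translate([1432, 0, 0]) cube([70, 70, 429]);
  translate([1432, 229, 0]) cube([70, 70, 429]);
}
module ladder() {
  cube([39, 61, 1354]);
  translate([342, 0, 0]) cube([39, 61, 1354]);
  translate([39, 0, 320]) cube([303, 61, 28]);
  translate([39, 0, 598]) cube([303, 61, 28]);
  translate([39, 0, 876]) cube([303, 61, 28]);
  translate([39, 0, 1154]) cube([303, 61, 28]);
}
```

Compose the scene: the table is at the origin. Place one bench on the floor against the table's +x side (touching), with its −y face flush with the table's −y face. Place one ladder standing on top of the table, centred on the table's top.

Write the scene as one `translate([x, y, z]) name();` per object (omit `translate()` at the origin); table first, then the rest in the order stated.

table();
translate([835, 0, 0]) bench();
translate([227, 249, 699]) ladder();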